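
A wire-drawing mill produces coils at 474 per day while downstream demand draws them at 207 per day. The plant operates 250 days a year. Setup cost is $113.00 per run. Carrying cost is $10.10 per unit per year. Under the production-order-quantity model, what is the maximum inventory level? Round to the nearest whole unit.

Annual demand D = 207 × 250 = 51,750.
Production build-up factor (1 − d/p) = 1 − 207/474 = 0.5633.
Q* = √(2DS / (H(1 − d/p))) = √(2 × 51,750 × 113 / (10.1 × 0.5633)).
= √(11,695,500 / 5.6892) ≈ 1433.779.
Maximum inventory = Q*(1 − d/p) = 1433.779 × 0.5633 ≈ 807.635.

I_max ≈ 808 coils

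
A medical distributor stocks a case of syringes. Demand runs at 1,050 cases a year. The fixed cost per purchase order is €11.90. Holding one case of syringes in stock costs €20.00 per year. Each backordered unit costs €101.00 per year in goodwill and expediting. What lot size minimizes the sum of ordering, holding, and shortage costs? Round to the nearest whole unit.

With planned backorders, Q* = √(2DS/H) · √((H+B)/B).
√(2DS/H) = √(2 × 1,050 × 11.9 / 20) = 35.348.
√((H+B)/B) = √((20+101)/101) = 1.0945.
Q* ≈ 38.690.

Q* ≈ 39 cases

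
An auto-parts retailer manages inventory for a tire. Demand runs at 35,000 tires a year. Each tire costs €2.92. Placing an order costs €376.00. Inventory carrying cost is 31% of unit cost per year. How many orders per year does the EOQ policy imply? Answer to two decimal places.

Holding cost H = 0.31 × €2.92 = €0.9052 per unit per year.
EOQ = √(2DS/H) = √(2 × 35,000 × 376 / 0.9052) ≈ 5392.26.
Orders per year = D / Q* = 35,000 / 5392.26 ≈ 6.491.

N ≈ 6.49 orders per year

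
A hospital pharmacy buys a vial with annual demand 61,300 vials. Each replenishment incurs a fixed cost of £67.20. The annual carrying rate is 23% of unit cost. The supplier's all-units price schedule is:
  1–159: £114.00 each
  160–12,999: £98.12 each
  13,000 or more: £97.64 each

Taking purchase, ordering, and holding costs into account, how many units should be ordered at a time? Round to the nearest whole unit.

Holding cost per unit per year at price C is H = 0.23·C.
Candidates are each tier's EOQ (if it falls in that tier) and each price-break quantity.
Tier 1 (£114.00): EOQ = 560.5 exceeds tier's upper bound 159, so this tier is dominated.
EOQ at £98.12 = 604.2 (feasible in tier 2): TC = 61,300×£98.12 + (61,300/604.2)×67.2 + (604.2/2)×0.23×£98.12 = £6,028,391.55.
EOQ at £97.64 = 605.7 < 13000, so use break Q=13000: TC = 61,300×£97.64 + (61,300/13000.0)×67.2 + (13000.0/2)×0.23×£97.64 = £6,131,620.67.
Lowest total cost is £6,028,391.55 at Q = 604.2.

Q* ≈ 604 vials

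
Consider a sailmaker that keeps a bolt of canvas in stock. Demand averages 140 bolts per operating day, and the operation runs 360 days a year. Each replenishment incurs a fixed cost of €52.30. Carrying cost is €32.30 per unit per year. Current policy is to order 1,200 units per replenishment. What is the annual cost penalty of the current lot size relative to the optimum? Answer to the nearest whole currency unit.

Extra cost ≈ €8,527 per year

Annual demand D = 140 × 360 = 50,400.
EOQ = √(2DS/H) = √(2 × 50,400 × 52.3 / 32.3) ≈ 404.00.
Cost at Q* = (D/Q*)S + (Q*/2)H = √(2DSH) ≈ €13,049.15.
Cost at Q = 1,200: (50,400/1,200)×52.3 + (1,200/2)×32.3 = €2,196.60 + €19,380.00 = €21,576.60.
Excess = €21,576.60 − €13,049.15 = €8,527.45.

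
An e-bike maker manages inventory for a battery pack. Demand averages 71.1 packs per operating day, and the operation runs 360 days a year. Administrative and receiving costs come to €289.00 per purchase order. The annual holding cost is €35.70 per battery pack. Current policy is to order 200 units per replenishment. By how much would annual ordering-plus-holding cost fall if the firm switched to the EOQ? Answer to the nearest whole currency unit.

Annual demand D = 71.1 × 360 = 25,596.
EOQ = √(2DS/H) = √(2 × 25,596 × 289 / 35.7) ≈ 643.75.
Cost at Q* = (D/Q*)S + (Q*/2)H = √(2DSH) ≈ €22,981.80.
Cost at Q = 200: (25,596/200)×289 + (200/2)×35.7 = €36,986.22 + €3,570.00 = €40,556.22.
Excess = €40,556.22 − €22,981.80 = €17,574.42.

Extra cost ≈ €17,574 per year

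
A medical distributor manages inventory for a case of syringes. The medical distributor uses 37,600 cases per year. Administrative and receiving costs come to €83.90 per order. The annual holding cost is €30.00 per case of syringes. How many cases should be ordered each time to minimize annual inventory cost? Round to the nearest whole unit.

EOQ = √(2DS / H) = √(2 × 37,600 × 83.9 / 30).
= √(6,309,280 / 30) = √210,309.3333 ≈ 458.595.

Q* ≈ 459 cases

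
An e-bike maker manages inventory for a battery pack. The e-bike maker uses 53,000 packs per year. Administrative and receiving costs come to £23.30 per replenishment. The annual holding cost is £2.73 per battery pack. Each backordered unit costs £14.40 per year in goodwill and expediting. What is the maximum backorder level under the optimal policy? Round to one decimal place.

With planned backorders, Q* = √(2DS/H) · √((H+B)/B).
√(2DS/H) = √(2 × 53,000 × 23.3 / 2.73) = 951.151.
√((H+B)/B) = √((2.73+14.4)/14.4) = 1.0907.
Q* ≈ 1037.402.
S* = Q* · H/(H+B) = 1037.402 × 2.73/17.13 ≈ 165.330.

S* ≈ 165.3 packs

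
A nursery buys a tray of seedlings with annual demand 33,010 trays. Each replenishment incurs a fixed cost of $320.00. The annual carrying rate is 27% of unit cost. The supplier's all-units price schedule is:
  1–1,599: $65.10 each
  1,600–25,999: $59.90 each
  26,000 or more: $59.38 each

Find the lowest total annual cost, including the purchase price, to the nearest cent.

Holding cost per unit per year at price C is H = 0.27·C.
Candidates are each tier's EOQ (if it falls in that tier) and each price-break quantity.
EOQ at $65.10 = 1096.3 (feasible in tier 1): TC = 33,010×$65.10 + (33,010/1096.3)×320 + (1096.3/2)×0.27×$65.10 = $2,168,221.15.
EOQ at $59.90 = 1142.9 < 1600, so use break Q=1600: TC = 33,010×$59.90 + (33,010/1600.0)×320 + (1600.0/2)×0.27×$59.90 = $1,996,839.40.
EOQ at $59.38 = 1147.9 < 26000, so use break Q=26000: TC = 33,010×$59.38 + (33,010/26000.0)×320 + (26000.0/2)×0.27×$59.38 = $2,168,963.88.
Lowest total cost among the candidates is at Q = 1600.0.

TC* ≈ $1,996,839.40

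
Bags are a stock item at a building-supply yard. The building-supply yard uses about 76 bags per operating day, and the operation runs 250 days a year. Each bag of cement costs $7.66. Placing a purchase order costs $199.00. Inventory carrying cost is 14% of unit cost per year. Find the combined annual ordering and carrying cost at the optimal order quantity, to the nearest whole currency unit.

TC* ≈ $2,848

Annual demand D = 76 × 250 = 19,000.
Holding cost H = 0.14 × $7.66 = $1.0724 per unit per year.
Q* = √(2DS/H) = √(2 × 19,000 × 199 / 1.0724) ≈ 2655.46.
At the optimum the two cost components are equal, so total cost = 2·(Q*/2)H = Q*·H.
Minimum total = √(2DSH) = √(2 × 19,000 × 199 × 1.0724) ≈ 2847.716.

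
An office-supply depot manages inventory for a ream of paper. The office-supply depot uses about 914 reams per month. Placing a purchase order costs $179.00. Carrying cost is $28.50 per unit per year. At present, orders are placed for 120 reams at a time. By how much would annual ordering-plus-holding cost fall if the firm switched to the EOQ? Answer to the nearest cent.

Annual demand D = 914 × 12 = 10,968.
EOQ = √(2DS/H) = √(2 × 10,968 × 179 / 28.5) ≈ 371.18.
Cost at Q* = (D/Q*)S + (Q*/2)H = √(2DSH) ≈ $10,578.59.
Cost at Q = 120: (10,968/120)×179 + (120/2)×28.5 = $16,360.60 + $1,710.00 = $18,070.60.
Excess = $18,070.60 − $10,578.59 = $7,492.01.

Extra cost ≈ $7,492.01 per year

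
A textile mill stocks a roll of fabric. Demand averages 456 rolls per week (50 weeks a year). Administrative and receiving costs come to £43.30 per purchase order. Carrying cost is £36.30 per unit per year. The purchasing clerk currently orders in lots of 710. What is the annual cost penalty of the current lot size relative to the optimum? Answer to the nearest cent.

Extra cost ≈ £5,810.95 per year

Annual demand D = 456 × 50 = 22,800.
EOQ = √(2DS/H) = √(2 × 22,800 × 43.3 / 36.3) ≈ 233.22.
Cost at Q* = (D/Q*)S + (Q*/2)H = √(2DSH) ≈ £8,466.03.
Cost at Q = 710: (22,800/710)×43.3 + (710/2)×36.3 = £1,390.48 + £12,886.50 = £14,276.98.
Excess = £14,276.98 − £8,466.03 = £5,810.95.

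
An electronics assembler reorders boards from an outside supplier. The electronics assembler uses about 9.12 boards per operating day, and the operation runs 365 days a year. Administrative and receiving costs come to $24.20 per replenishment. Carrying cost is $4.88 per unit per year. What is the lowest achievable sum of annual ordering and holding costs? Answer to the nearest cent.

TC* ≈ $886.70

Annual demand D = 9.12 × 365 = 3,328.8.
EOQ = √(2DS/H) = √(2 × 3,328.8 × 24.2 / 4.88) ≈ 181.70.
At Q*, ordering cost (D/Q*)S equals holding cost (Q*/2)H, each = √(DSH/2).
Minimum total = √(2DSH) = √(2 × 3,328.8 × 24.2 × 4.88) ≈ 886.699.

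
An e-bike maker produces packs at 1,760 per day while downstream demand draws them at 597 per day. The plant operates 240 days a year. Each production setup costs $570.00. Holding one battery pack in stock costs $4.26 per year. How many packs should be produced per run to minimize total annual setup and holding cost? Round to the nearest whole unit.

Q* ≈ 7,617 packs

Annual demand D = 597 × 240 = 143,280.
Production build-up factor (1 − d/p) = 1 − 597/1,760 = 0.6608.
Q* = √(2DS / (H(1 − d/p))) = √(2 × 143,280 × 570 / (4.26 × 0.6608)).
= √(163,339,200 / 2.815) ≈ 7617.402.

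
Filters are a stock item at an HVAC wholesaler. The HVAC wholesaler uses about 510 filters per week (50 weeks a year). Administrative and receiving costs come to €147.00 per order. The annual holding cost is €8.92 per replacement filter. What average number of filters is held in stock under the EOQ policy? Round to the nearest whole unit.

Average inventory ≈ 458 filters

Annual demand D = 510 × 50 = 25,500.
EOQ = √(2DS/H) = √(2 × 25,500 × 147 / 8.92) ≈ 916.77.
Average inventory = Q*/2 ≈ 916.77 / 2 = 458.386.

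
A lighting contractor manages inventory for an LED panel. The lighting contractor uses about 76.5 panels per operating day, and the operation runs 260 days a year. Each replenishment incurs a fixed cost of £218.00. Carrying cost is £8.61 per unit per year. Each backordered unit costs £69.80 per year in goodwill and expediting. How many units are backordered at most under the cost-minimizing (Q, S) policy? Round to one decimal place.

Annual demand D = 76.5 × 260 = 19,890.
With planned backorders, Q* = √(2DS/H) · √((H+B)/B).
√(2DS/H) = √(2 × 19,890 × 218 / 8.61) = 1003.596.
√((H+B)/B) = √((8.61+69.8)/69.8) = 1.0599.
Q* ≈ 1063.695.
S* = Q* · H/(H+B) = 1063.695 × 8.61/78.41 ≈ 116.802.

S* ≈ 116.8 panels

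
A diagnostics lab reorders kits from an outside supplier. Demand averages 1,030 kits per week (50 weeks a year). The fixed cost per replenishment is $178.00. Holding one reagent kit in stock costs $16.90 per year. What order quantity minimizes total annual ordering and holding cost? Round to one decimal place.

Q* ≈ 1,041.6 kits

Annual demand D = 1,030 × 50 = 51,500.
EOQ = √(2DS / H) = √(2 × 51,500 × 178 / 16.9).
= √(18,334,000 / 16.9) = √1,084,852.071 ≈ 1041.562.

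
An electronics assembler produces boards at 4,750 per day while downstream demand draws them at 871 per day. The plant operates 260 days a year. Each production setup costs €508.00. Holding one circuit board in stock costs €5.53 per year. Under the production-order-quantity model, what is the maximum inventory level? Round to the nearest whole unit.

I_max ≈ 5,829 boards

Annual demand D = 871 × 260 = 226,460.
Production build-up factor (1 − d/p) = 1 − 871/4,750 = 0.8166.
Q* = √(2DS / (H(1 − d/p))) = √(2 × 226,460 × 508 / (5.53 × 0.8166)).
= √(230,083,360 / 4.516) ≈ 7137.842.
Maximum inventory = Q*(1 − d/p) = 7137.842 × 0.8166 ≈ 5828.988.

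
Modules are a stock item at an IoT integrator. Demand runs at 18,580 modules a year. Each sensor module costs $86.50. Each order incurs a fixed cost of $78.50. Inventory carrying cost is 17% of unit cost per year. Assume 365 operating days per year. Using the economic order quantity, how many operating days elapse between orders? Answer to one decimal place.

T ≈ 8.7 days

Holding cost H = 0.17 × $86.50 = $14.7050 per unit per year.
EOQ = √(2DS/H) = √(2 × 18,580 × 78.5 / 14.705) ≈ 445.39.
Cycle time = Q*/D × 365 = 445.39 / 18,580 × 365 ≈ 8.750 days.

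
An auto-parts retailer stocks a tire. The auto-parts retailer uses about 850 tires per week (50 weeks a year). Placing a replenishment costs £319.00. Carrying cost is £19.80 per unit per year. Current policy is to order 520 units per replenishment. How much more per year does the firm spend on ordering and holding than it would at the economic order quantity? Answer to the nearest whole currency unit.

Annual demand D = 850 × 50 = 42,500.
EOQ = √(2DS/H) = √(2 × 42,500 × 319 / 19.8) ≈ 1170.23.
Cost at Q* = (D/Q*)S + (Q*/2)H = √(2DSH) ≈ £23,170.61.
Cost at Q = 520: (42,500/520)×319 + (520/2)×19.8 = £26,072.12 + £5,148.00 = £31,220.12.
Excess = £31,220.12 − £23,170.61 = £8,049.51.

Extra cost ≈ £8,050 per year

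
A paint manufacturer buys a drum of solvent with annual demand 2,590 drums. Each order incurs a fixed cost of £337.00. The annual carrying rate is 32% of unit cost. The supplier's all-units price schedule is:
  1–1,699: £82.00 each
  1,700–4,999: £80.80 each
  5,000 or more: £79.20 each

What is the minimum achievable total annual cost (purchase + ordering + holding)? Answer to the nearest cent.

TC* ≈ £219,148.02

Holding cost per unit per year at price C is H = 0.32·C.
Candidates are each tier's EOQ (if it falls in that tier) and each price-break quantity.
EOQ at £82.00 = 257.9 (feasible in tier 1): TC = 2,590×£82.00 + (2,590/257.9)×337 + (257.9/2)×0.32×£82.00 = £219,148.02.
EOQ at £80.80 = 259.8 < 1700, so use break Q=1700: TC = 2,590×£80.80 + (2,590/1700.0)×337 + (1700.0/2)×0.32×£80.80 = £231,763.03.
EOQ at £79.20 = 262.4 < 5000, so use break Q=5000: TC = 2,590×£79.20 + (2,590/5000.0)×337 + (5000.0/2)×0.32×£79.20 = £268,662.57.
Lowest total cost among the candidates is at Q = 257.9.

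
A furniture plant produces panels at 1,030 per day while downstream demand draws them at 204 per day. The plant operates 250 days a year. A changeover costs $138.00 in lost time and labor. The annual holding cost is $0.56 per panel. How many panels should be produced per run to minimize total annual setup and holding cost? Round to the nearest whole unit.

Q* ≈ 5,599 panels

Annual demand D = 204 × 250 = 51,000.
Production build-up factor (1 − d/p) = 1 − 204/1,030 = 0.8019.
Q* = √(2DS / (H(1 − d/p))) = √(2 × 51,000 × 138 / (0.56 × 0.8019)).
= √(14,076,000 / 0.4491) ≈ 5598.533.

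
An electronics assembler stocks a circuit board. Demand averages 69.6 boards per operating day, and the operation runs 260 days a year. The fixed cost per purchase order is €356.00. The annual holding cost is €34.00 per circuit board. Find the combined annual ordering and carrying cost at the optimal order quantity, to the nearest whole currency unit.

TC* ≈ €20,930

Annual demand D = 69.6 × 260 = 18,096.
EOQ = √(2DS/H) = √(2 × 18,096 × 356 / 34) ≈ 615.59.
At the optimum the two cost components are equal, so total cost = 2·(Q*/2)H = Q*·H.
Minimum total = √(2DSH) = √(2 × 18,096 × 356 × 34) ≈ 20930.073.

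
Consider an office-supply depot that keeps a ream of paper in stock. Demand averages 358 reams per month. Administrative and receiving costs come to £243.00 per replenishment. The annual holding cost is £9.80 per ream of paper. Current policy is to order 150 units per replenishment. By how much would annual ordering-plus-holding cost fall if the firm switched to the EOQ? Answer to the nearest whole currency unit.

Extra cost ≈ £3,171 per year

Annual demand D = 358 × 12 = 4,296.
EOQ = √(2DS/H) = √(2 × 4,296 × 243 / 9.8) ≈ 461.57.
Cost at Q* = (D/Q*)S + (Q*/2)H = √(2DSH) ≈ £4,523.38.
Cost at Q = 150: (4,296/150)×243 + (150/2)×9.8 = £6,959.52 + £735.00 = £7,694.52.
Excess = £7,694.52 − £4,523.38 = £3,171.14.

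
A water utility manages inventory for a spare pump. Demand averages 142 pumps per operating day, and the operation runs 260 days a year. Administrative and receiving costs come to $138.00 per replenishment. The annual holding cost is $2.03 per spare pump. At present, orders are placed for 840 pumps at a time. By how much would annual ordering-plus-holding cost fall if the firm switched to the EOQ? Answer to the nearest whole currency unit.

Annual demand D = 142 × 260 = 36,920.
EOQ = √(2DS/H) = √(2 × 36,920 × 138 / 2.03) ≈ 2240.46.
Cost at Q* = (D/Q*)S + (Q*/2)H = √(2DSH) ≈ $4,548.14.
Cost at Q = 840: (36,920/840)×138 + (840/2)×2.03 = $6,065.43 + $852.60 = $6,918.03.
Excess = $6,918.03 − $4,548.14 = $2,369.89.

Extra cost ≈ $2,370 per year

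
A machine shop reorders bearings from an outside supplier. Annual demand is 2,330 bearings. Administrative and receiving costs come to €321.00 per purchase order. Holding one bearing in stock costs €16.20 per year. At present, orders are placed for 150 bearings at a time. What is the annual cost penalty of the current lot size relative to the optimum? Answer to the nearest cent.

EOQ = √(2DS/H) = √(2 × 2,330 × 321 / 16.2) ≈ 303.87.
Cost at Q* = (D/Q*)S + (Q*/2)H = √(2DSH) ≈ €4,922.70.
Cost at Q = 150: (2,330/150)×321 + (150/2)×16.2 = €4,986.20 + €1,215.00 = €6,201.20.
Excess = €6,201.20 − €4,922.70 = €1,278.50.

Extra cost ≈ €1,278.50 per year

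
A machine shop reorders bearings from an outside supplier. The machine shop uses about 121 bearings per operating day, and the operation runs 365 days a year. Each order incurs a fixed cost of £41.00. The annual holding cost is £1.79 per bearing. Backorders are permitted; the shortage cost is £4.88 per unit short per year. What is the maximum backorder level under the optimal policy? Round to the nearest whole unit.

S* ≈ 446 bearings

Annual demand D = 121 × 365 = 44,165.
With planned backorders, Q* = √(2DS/H) · √((H+B)/B).
√(2DS/H) = √(2 × 44,165 × 41 / 1.79) = 1422.393.
√((H+B)/B) = √((1.79+4.88)/4.88) = 1.1691.
Q* ≈ 1662.925.
S* = Q* · H/(H+B) = 1662.925 × 1.79/6.67 ≈ 446.272.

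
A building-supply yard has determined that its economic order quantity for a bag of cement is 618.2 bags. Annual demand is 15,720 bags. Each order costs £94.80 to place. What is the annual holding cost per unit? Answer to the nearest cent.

H ≈ £7.80

Squaring Q* = √(2DS/H) gives Q*² = 2DS/H.
From Q* = √(2DS/H): H = 2DS / Q*² = 2 × 15,720 × 94.8 / 618.2² = 7.7989.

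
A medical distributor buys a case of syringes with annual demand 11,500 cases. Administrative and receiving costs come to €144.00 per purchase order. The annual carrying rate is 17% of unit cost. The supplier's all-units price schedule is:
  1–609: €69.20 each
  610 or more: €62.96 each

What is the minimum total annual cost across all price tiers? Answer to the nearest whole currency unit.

Holding cost per unit per year at price C is H = 0.17·C.
Candidates are each tier's EOQ (if it falls in that tier) and each price-break quantity.
EOQ at €69.20 = 530.6 (feasible in tier 1): TC = 11,500×€69.20 + (11,500/530.6)×144 + (530.6/2)×0.17×€69.20 = €802,041.98.
EOQ at €62.96 = 556.3 < 610, so use break Q=610: TC = 11,500×€62.96 + (11,500/610.0)×144 + (610.0/2)×0.17×€62.96 = €730,019.23.
Lowest total cost among the candidates is at Q = 610.0.

TC* ≈ €730,019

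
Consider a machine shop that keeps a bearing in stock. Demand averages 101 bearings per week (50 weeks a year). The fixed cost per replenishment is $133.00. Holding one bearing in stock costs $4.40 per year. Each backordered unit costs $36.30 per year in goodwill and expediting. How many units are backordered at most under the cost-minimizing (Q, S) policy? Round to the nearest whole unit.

Annual demand D = 101 × 50 = 5,050.
With planned backorders, Q* = √(2DS/H) · √((H+B)/B).
√(2DS/H) = √(2 × 5,050 × 133 / 4.4) = 552.535.
√((H+B)/B) = √((4.4+36.3)/36.3) = 1.0589.
Q* ≈ 585.065.
S* = Q* · H/(H+B) = 585.065 × 4.4/40.7 ≈ 63.250.

S* ≈ 63 bearings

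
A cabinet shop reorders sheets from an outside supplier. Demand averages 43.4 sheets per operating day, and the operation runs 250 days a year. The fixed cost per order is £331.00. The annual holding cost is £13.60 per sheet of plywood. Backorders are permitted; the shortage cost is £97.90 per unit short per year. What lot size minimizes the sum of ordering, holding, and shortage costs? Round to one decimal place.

Q* ≈ 775.6 sheets

Annual demand D = 43.4 × 250 = 10,850.
With planned backorders, Q* = √(2DS/H) · √((H+B)/B).
√(2DS/H) = √(2 × 10,850 × 331 / 13.6) = 726.732.
√((H+B)/B) = √((13.6+97.9)/97.9) = 1.0672.
Q* ≈ 775.569.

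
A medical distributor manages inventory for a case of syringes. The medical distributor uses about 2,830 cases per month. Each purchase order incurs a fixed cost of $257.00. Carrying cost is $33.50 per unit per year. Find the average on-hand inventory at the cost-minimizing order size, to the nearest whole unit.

Average inventory ≈ 361 cases

Annual demand D = 2,830 × 12 = 33,960.
The optimal lot size = √(2DS/H) = √(2 × 33,960 × 257 / 33.5) ≈ 721.84.
Average inventory = Q*/2 ≈ 721.84 / 2 = 360.922.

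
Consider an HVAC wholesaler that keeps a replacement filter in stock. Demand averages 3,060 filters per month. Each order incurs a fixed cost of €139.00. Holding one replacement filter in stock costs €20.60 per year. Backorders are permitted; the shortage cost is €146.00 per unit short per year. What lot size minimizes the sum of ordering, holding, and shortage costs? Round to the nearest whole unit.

Annual demand D = 3,060 × 12 = 36,720.
With planned backorders, Q* = √(2DS/H) · √((H+B)/B).
√(2DS/H) = √(2 × 36,720 × 139 / 20.6) = 703.947.
√((H+B)/B) = √((20.6+146)/146) = 1.0682.
Q* ≈ 751.971.

Q* ≈ 752 filters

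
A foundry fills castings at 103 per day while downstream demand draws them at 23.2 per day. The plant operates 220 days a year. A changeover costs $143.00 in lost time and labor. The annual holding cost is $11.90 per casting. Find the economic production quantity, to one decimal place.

Annual demand D = 23.2 × 220 = 5,104.
Production build-up factor (1 − d/p) = 1 − 23.2/103 = 0.7748.
Q* = √(2DS / (H(1 − d/p))) = √(2 × 5,104 × 143 / (11.9 × 0.7748)).
= √(1,459,744 / 9.2196) ≈ 397.907.

Q* ≈ 397.9 castings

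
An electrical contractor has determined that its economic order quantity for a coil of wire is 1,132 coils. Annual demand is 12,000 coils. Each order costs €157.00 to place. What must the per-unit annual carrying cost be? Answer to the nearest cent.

H ≈ €2.94

Invert the EOQ relation Q*² = 2DS/H.
From Q* = √(2DS/H): H = 2DS / Q*² = 2 × 12,000 × 157 / 1,132² = 2.9405.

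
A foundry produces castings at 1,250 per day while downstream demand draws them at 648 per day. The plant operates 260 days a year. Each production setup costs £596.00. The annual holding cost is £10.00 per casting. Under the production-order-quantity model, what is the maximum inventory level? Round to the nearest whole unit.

I_max ≈ 3,110 castings

Annual demand D = 648 × 260 = 168,480.
Production build-up factor (1 − d/p) = 1 − 648/1,250 = 0.4816.
Q* = √(2DS / (H(1 − d/p))) = √(2 × 168,480 × 596 / (10 × 0.4816)).
= √(200,828,160 / 4.816) ≈ 6457.569.
Maximum inventory = Q*(1 − d/p) = 6457.569 × 0.4816 ≈ 3109.965.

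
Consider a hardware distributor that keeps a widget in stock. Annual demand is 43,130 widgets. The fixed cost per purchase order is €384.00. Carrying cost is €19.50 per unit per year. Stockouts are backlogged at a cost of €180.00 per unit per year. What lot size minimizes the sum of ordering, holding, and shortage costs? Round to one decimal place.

With planned backorders, Q* = √(2DS/H) · √((H+B)/B).
√(2DS/H) = √(2 × 43,130 × 384 / 19.5) = 1303.326.
√((H+B)/B) = √((19.5+180)/180) = 1.0528.
Q* ≈ 1372.108.

Q* ≈ 1,372.1 widgets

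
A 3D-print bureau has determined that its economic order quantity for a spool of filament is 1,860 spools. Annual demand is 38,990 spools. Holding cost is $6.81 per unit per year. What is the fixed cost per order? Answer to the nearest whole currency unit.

Invert the EOQ relation Q*² = 2DS/H.
From Q* = √(2DS/H): S = Q*²H / (2D) = 1,860² × 6.81 / (2 × 38,990) = 302.1272.

S ≈ $302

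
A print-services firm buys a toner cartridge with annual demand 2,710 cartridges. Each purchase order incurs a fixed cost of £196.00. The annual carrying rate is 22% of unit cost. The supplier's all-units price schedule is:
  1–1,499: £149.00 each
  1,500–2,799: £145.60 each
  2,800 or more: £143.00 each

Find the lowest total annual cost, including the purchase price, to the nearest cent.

Holding cost per unit per year at price C is H = 0.22·C.
Candidates are each tier's EOQ (if it falls in that tier) and each price-break quantity.
EOQ at £149.00 = 180.0 (feasible in tier 1): TC = 2,710×£149.00 + (2,710/180.0)×196 + (180.0/2)×0.22×£149.00 = £409,691.09.
EOQ at £145.60 = 182.1 < 1500, so use break Q=1500: TC = 2,710×£145.60 + (2,710/1500.0)×196 + (1500.0/2)×0.22×£145.60 = £418,954.11.
EOQ at £143.00 = 183.8 < 2800, so use break Q=2800: TC = 2,710×£143.00 + (2,710/2800.0)×196 + (2800.0/2)×0.22×£143.00 = £431,763.70.
Lowest total cost among the candidates is at Q = 180.0.

TC* ≈ £409,691.09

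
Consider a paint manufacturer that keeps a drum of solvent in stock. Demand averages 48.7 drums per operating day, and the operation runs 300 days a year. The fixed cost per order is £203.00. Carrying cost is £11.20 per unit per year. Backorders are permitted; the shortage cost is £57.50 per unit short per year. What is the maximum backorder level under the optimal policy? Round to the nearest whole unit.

S* ≈ 130 drums

Annual demand D = 48.7 × 300 = 14,610.
With planned backorders, Q* = √(2DS/H) · √((H+B)/B).
√(2DS/H) = √(2 × 14,610 × 203 / 11.2) = 727.745.
√((H+B)/B) = √((11.2+57.5)/57.5) = 1.0931.
Q* ≈ 795.470.
S* = Q* · H/(H+B) = 795.470 × 11.2/68.7 ≈ 129.684.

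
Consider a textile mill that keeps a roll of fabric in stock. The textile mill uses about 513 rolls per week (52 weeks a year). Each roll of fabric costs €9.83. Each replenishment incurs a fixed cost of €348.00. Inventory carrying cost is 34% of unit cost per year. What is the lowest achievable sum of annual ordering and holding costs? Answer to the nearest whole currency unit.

TC* ≈ €7,877

Annual demand D = 513 × 52 = 26,676.
Holding cost H = 0.34 × €9.83 = €3.3422 per unit per year.
Q* = √(2DS/H) = √(2 × 26,676 × 348 / 3.3422) ≈ 2356.94.
At Q*, ordering cost (D/Q*)S equals holding cost (Q*/2)H, each = √(DSH/2).
Minimum total = √(2DSH) = √(2 × 26,676 × 348 × 3.3422) ≈ 7877.369.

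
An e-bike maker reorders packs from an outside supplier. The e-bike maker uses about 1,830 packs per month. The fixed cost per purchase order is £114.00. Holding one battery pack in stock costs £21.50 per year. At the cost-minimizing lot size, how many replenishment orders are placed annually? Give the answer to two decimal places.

Annual demand D = 1,830 × 12 = 21,960.
The optimal lot size = √(2DS/H) = √(2 × 21,960 × 114 / 21.5) ≈ 482.57.
Orders per year = D / Q* = 21,960 / 482.57 ≈ 45.506.

N ≈ 45.51 orders per year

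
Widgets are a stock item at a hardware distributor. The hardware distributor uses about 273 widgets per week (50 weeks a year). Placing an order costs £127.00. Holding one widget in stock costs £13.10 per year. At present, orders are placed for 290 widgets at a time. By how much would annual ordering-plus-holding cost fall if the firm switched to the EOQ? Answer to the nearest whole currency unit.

Annual demand D = 273 × 50 = 13,650.
EOQ = √(2DS/H) = √(2 × 13,650 × 127 / 13.1) ≈ 514.46.
Cost at Q* = (D/Q*)S + (Q*/2)H = √(2DSH) ≈ £6,739.36.
Cost at Q = 290: (13,650/290)×127 + (290/2)×13.1 = £5,977.76 + £1,899.50 = £7,877.26.
Excess = £7,877.26 − £6,739.36 = £1,137.90.

Extra cost ≈ £1,138 per year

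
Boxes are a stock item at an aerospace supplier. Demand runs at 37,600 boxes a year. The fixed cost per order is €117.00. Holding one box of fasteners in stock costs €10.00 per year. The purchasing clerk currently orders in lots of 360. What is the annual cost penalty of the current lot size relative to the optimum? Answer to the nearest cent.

EOQ = √(2DS/H) = √(2 × 37,600 × 117 / 10) ≈ 938.00.
Cost at Q* = (D/Q*)S + (Q*/2)H = √(2DSH) ≈ €9,379.98.
Cost at Q = 360: (37,600/360)×117 + (360/2)×10 = €12,220.00 + €1,800.00 = €14,020.00.
Excess = €14,020.00 − €9,379.98 = €4,640.02.

Extra cost ≈ €4,640.02 per year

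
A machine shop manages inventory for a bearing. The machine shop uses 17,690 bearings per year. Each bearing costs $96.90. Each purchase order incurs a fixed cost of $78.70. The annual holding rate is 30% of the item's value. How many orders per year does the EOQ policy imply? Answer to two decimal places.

Holding cost H = 0.30 × $96.90 = $29.0700 per unit per year.
EOQ = √(2DS/H) = √(2 × 17,690 × 78.7 / 29.07) ≈ 309.49.
Orders per year = D / Q* = 17,690 / 309.49 ≈ 57.159.

N ≈ 57.16 orders per year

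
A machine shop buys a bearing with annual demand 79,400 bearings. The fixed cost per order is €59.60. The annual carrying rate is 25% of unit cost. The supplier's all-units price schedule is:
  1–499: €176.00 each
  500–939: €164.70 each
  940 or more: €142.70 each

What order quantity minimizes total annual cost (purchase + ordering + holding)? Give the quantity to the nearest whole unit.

Q* ≈ 940 bearings

Holding cost per unit per year at price C is H = 0.25·C.
For each price level, check whether its EOQ is feasible; otherwise the best quantity at that price is the breakpoint.
EOQ at €176.00 = 463.8 (feasible in tier 1): TC = 79,400×€176.00 + (79,400/463.8)×59.6 + (463.8/2)×0.25×€176.00 = €13,994,806.79.
EOQ at €164.70 = 479.4 < 500, so use break Q=500: TC = 79,400×€164.70 + (79,400/500.0)×59.6 + (500.0/2)×0.25×€164.70 = €13,096,938.23.
EOQ at €142.70 = 515.1 < 940, so use break Q=940: TC = 79,400×€142.70 + (79,400/940.0)×59.6 + (940.0/2)×0.25×€142.70 = €11,352,181.55.
Lowest total cost is €11,352,181.55 at Q = 940.0.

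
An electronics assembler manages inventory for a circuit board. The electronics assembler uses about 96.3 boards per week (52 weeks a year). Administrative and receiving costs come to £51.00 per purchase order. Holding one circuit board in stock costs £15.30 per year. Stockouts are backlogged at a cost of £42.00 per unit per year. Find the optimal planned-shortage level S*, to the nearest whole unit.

Annual demand D = 96.3 × 52 = 5,007.6.
With planned backorders, Q* = √(2DS/H) · √((H+B)/B).
√(2DS/H) = √(2 × 5,007.6 × 51 / 15.3) = 182.713.
√((H+B)/B) = √((15.3+42)/42) = 1.1680.
Q* ≈ 213.413.
S* = Q* · H/(H+B) = 213.413 × 15.3/57.3 ≈ 56.985.

S* ≈ 57 boards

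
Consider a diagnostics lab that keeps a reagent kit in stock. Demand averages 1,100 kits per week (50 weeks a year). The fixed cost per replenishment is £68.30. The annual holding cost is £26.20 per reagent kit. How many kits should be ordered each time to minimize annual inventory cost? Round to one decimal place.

Q* ≈ 535.5 kits

Annual demand D = 1,100 × 50 = 55,000.
EOQ = √(2DS / H) = √(2 × 55,000 × 68.3 / 26.2).
= √(7,513,000 / 26.2) = √286,755.7252 ≈ 535.496.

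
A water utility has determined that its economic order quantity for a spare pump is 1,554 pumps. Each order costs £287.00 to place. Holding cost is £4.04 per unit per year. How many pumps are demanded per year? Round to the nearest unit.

Squaring Q* = √(2DS/H) gives Q*² = 2DS/H.
From Q* = √(2DS/H): D = Q*²H / (2S) = 1,554² × 4.04 / (2 × 287) = 16996.970.

D ≈ 16,997 pumps per year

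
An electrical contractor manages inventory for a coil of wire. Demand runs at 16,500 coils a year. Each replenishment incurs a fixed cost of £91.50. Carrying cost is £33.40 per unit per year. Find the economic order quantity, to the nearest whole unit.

Q* ≈ 301 coils

EOQ = √(2DS / H) = √(2 × 16,500 × 91.5 / 33.4).
= √(3,019,500 / 33.4) = √90,404.1916 ≈ 300.673.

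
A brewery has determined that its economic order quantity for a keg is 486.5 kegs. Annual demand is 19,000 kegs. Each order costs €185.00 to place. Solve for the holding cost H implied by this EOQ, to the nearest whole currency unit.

Squaring Q* = √(2DS/H) gives Q*² = 2DS/H.
From Q* = √(2DS/H): H = 2DS / Q*² = 2 × 19,000 × 185 / 486.5² = 29.7023.

H ≈ €30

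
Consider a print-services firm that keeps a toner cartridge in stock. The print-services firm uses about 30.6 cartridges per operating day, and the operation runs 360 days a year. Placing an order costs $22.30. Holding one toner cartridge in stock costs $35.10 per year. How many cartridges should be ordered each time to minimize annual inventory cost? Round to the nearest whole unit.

Annual demand D = 30.6 × 360 = 11,016.
EOQ = √(2DS / H) = √(2 × 11,016 × 22.3 / 35.1).
= √(491,313.6 / 35.1) = √13,997.5385 ≈ 118.311.

Q* ≈ 118 cartridges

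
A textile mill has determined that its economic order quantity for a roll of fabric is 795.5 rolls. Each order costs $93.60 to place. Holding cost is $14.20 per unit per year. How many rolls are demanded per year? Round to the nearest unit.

Squaring Q* = √(2DS/H) gives Q*² = 2DS/H.
From Q* = √(2DS/H): D = Q*²H / (2S) = 795.5² × 14.2 / (2 × 93.6) = 48002.391.

D ≈ 48,002 rolls per year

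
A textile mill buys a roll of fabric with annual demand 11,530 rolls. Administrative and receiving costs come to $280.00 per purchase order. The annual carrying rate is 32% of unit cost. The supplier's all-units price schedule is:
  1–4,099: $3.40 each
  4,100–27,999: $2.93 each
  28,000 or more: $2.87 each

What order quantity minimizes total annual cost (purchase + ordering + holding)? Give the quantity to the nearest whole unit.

Q* ≈ 4,100 rolls

Holding cost per unit per year at price C is H = 0.32·C.
For each price level, check whether its EOQ is feasible; otherwise the best quantity at that price is the breakpoint.
EOQ at $3.40 = 2436.1 (feasible in tier 1): TC = 11,530×$3.40 + (11,530/2436.1)×280 + (2436.1/2)×0.32×$3.40 = $41,852.47.
EOQ at $2.93 = 2624.2 < 4100, so use break Q=4100: TC = 11,530×$2.93 + (11,530/4100.0)×280 + (4100.0/2)×0.32×$2.93 = $36,492.39.
EOQ at $2.87 = 2651.5 < 28000, so use break Q=28000: TC = 11,530×$2.87 + (11,530/28000.0)×280 + (28000.0/2)×0.32×$2.87 = $46,064.00.
Lowest total cost is $36,492.39 at Q = 4100.0.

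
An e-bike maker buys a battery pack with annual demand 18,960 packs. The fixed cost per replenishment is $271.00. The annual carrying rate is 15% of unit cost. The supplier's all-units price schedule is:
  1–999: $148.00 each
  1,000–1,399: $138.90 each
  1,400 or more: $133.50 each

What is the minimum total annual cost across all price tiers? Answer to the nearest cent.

TC* ≈ $2,548,847.61

Holding cost per unit per year at price C is H = 0.15·C.
Evaluate total cost at each tier's feasible EOQ or, if the EOQ is below the tier, at the tier's minimum quantity.
EOQ at $148.00 = 680.4 (feasible in tier 1): TC = 18,960×$148.00 + (18,960/680.4)×271 + (680.4/2)×0.15×$148.00 = $2,821,184.12.
EOQ at $138.90 = 702.3 < 1000, so use break Q=1000: TC = 18,960×$138.90 + (18,960/1000.0)×271 + (1000.0/2)×0.15×$138.90 = $2,649,099.66.
EOQ at $133.50 = 716.4 < 1400, so use break Q=1400: TC = 18,960×$133.50 + (18,960/1400.0)×271 + (1400.0/2)×0.15×$133.50 = $2,548,847.61.
Lowest total cost among the candidates is at Q = 1400.0.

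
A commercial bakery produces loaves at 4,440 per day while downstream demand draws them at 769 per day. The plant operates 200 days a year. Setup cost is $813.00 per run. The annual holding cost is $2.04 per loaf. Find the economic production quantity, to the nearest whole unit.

Q* ≈ 12,177 loaves

Annual demand D = 769 × 200 = 153,800.
Production build-up factor (1 − d/p) = 1 − 769/4,440 = 0.8268.
Q* = √(2DS / (H(1 − d/p))) = √(2 × 153,800 × 813 / (2.04 × 0.8268)).
= √(250,078,800 / 1.6867) ≈ 12176.505.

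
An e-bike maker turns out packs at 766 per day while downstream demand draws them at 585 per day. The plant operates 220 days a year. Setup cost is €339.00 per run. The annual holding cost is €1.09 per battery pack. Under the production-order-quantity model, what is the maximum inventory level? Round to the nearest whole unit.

I_max ≈ 4,349 packs

Annual demand D = 585 × 220 = 128,700.
Production build-up factor (1 − d/p) = 1 − 585/766 = 0.2363.
Q* = √(2DS / (H(1 − d/p))) = √(2 × 128,700 × 339 / (1.09 × 0.2363)).
= √(87,258,600 / 0.2576) ≈ 18406.278.
Maximum inventory = Q*(1 − d/p) = 18406.278 × 0.2363 ≈ 4349.264.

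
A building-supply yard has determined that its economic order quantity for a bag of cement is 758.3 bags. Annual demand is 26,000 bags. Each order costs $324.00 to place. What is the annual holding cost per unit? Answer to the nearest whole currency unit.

H ≈ $29

The basic EOQ model gives Q* = √(2DS/H); rearrange for the unknown.
From Q* = √(2DS/H): H = 2DS / Q*² = 2 × 26,000 × 324 / 758.3² = 29.2999.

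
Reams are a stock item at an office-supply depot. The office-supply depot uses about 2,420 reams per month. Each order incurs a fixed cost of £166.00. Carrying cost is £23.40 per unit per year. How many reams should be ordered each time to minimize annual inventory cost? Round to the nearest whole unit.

Annual demand D = 2,420 × 12 = 29,040.
EOQ = √(2DS / H) = √(2 × 29,040 × 166 / 23.4).
= √(9,641,280 / 23.4) = √412,020.5128 ≈ 641.888.

Q* ≈ 642 reams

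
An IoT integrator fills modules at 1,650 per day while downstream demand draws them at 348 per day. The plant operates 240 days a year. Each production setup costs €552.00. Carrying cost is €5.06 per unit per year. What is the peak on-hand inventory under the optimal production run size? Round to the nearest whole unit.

I_max ≈ 3,792 modules

Annual demand D = 348 × 240 = 83,520.
Production build-up factor (1 − d/p) = 1 − 348/1,650 = 0.7891.
Q* = √(2DS / (H(1 − d/p))) = √(2 × 83,520 × 552 / (5.06 × 0.7891)).
= √(92,206,080 / 3.9928) ≈ 4805.527.
Maximum inventory = Q*(1 − d/p) = 4805.527 × 0.7891 ≈ 3791.997.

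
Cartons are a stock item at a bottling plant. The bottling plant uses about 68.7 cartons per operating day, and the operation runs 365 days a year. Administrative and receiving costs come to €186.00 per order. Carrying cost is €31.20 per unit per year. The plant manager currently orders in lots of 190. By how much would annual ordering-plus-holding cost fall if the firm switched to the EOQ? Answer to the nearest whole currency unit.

Extra cost ≈ €10,452 per year

Annual demand D = 68.7 × 365 = 25,075.5.
EOQ = √(2DS/H) = √(2 × 25,075.5 × 186 / 31.2) ≈ 546.79.
Cost at Q* = (D/Q*)S + (Q*/2)H = √(2DSH) ≈ €17,059.79.
Cost at Q = 190: (25,075.5/190)×186 + (190/2)×31.2 = €24,547.59 + €2,964.00 = €27,511.59.
Excess = €27,511.59 − €17,059.79 = €10,451.81.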